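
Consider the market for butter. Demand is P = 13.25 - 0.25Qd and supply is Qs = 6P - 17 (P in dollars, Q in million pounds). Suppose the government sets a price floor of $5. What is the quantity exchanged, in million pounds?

25

Rearranging demand gives Qd = 53 - 4P. Equilibrium: 53 - 4P = 6P - 17, so 70 = 10P and P* = 7, Q* = 25.
The floor of 5 is below the equilibrium price 7, so it is not binding; the market clears at P* = 7, Q* = 25.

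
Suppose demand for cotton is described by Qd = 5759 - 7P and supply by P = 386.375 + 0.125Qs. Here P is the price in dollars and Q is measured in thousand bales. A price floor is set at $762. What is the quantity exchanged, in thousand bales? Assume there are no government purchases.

Rearranging supply gives Qs = 8P - 3091. In a free market, 5759 - 7P = 8P - 3091 gives the equilibrium P* = 590, Q* = 1629.
Because the floor (762) lies above the market-clearing price, it is binding.
At P = 762: Qd = 5759 - 7·762 = 425 and Qs = 8·762 - 3091 = 3005.
The quantity actually transacted is the short side, demand: 425.

425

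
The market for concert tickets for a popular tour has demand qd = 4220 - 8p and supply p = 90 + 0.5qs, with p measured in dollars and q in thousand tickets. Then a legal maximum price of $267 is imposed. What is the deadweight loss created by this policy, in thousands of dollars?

Rearranging supply gives qs = 2p - 180. Setting quantity demanded equal to quantity supplied, 4220 - 8p = 2p - 180, gives p* = 440 and q* = 700.
The ceiling of 267 is below the equilibrium price 440, so it binds.
At p = 267: qd = 4220 - 8·267 = 2084 and qs = 2·267 - 180 = 354.
Quantity traded falls to 354. At q = 354 the demand price is (4220 - 354)/8 = 483.25 and the supply price is (180 + 354)/2 = 267.
Deadweight loss = ½ · (483.25 - 267) · (700 - 354) = ½ · 216.25 · 346 = 37411.25.

37411.25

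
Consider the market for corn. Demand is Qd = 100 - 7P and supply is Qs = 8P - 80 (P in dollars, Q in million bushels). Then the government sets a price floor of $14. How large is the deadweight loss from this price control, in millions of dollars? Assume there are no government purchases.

26.25

In a free market, 100 - 7P = 8P - 80 gives the equilibrium P* = 12, Q* = 16.
The floor of 14 is above the equilibrium price 12, so it binds.
At P = 14: Qd = 100 - 7·14 = 2 and Qs = 8·14 - 80 = 32.
Quantity traded falls to 2. At Q = 2 the demand price is (100 - 2)/7 = 14 and the supply price is (80 + 2)/8 = 10.25.
Deadweight loss = ½ · (14 - 10.25) · (16 - 2) = ½ · 3.75 · 14 = 26.25.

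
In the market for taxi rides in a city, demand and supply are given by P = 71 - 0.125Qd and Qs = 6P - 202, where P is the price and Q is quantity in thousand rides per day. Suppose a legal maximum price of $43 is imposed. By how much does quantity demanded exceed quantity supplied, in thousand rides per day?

168

Rearranging demand gives Qd = 568 - 8P. In a free market, 568 - 8P = 6P - 202 gives the equilibrium P* = 55, Q* = 128.
Because the ceiling (43) lies below the market-clearing price, it is binding.
At P = 43: Qd = 568 - 8·43 = 224 and Qs = 6·43 - 202 = 56.
Shortage = Qd - Qs = 224 - 56 = 168.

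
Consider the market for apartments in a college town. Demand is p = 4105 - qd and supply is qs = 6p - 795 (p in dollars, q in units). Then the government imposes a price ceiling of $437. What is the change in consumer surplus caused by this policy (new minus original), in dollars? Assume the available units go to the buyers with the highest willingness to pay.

-764541

Rearranging demand gives qd = 4105 - p. In a free market, 4105 - p = 6p - 795 gives the equilibrium p* = 700, q* = 3405.
Because the ceiling (437) lies below the market-clearing price, it is binding.
At p = 437: qd = 4105 - 437 = 3668 and qs = 6·437 - 795 = 1827.
Consumer surplus without the control is ½ · (4105 - 700) · 3405 = 5797012.5.
With the ceiling, 1827 units are sold at 437 (assume they go to the highest-value buyers). The demand price at q = 1827 is 2278, so CS = ½ · [(4105 - 437) + (2278 - 437)] · 1827 = 5032471.5.
Change in consumer surplus = 5032471.5 - 5797012.5 = -764541.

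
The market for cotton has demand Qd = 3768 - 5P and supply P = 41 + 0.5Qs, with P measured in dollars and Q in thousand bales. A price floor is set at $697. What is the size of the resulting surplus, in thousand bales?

1029

Rearranging supply gives Qs = 2P - 82. Without the control the market clears where 3768 - 5P = 2P - 82, i.e. P* = 550 and Q* = 1018.
Because the floor (697) lies above the market-clearing price, it is binding.
At P = 697: Qd = 3768 - 5·697 = 283 and Qs = 2·697 - 82 = 1312.
Surplus = Qs - Qd = 1312 - 283 = 1029.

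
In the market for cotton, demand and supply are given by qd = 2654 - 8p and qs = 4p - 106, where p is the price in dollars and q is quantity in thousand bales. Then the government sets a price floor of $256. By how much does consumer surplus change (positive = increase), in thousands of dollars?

-18460

Setting quantity demanded equal to quantity supplied, 2654 - 8p = 4p - 106, gives p* = 230 and q* = 814.
Since 256 > 230, the floor is binding.
At p = 256: qd = 2654 - 8·256 = 606 and qs = 4·256 - 106 = 918.
Consumer surplus without the control is ½ · (331.75 - 230) · 814 = 41412.25.
With the floor, consumers buy 606 units at 256, so CS = ½ · (331.75 - 256) · 606 = 22952.25.
Change in consumer surplus = 22952.25 - 41412.25 = -18460.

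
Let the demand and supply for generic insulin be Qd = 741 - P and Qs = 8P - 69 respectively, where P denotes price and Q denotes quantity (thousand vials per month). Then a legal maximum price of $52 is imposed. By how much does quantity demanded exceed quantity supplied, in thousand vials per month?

In a free market, 741 - P = 8P - 69 gives the equilibrium P* = 90, Q* = 651.
Because the ceiling (52) lies below the market-clearing price, it is binding.
At P = 52: Qd = 741 - 52 = 689 and Qs = 8·52 - 69 = 347.
Shortage = Qd - Qs = 689 - 347 = 342.

342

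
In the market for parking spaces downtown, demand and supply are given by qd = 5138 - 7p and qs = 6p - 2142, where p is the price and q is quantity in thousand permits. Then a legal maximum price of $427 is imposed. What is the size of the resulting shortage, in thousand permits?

In a free market, 5138 - 7p = 6p - 2142 gives the equilibrium p* = 560, q* = 1218.
Because the ceiling (427) lies below the market-clearing price, it is binding.
At p = 427: qd = 5138 - 7·427 = 2149 and qs = 6·427 - 2142 = 420.
Shortage = qd - qs = 2149 - 420 = 1729.

1729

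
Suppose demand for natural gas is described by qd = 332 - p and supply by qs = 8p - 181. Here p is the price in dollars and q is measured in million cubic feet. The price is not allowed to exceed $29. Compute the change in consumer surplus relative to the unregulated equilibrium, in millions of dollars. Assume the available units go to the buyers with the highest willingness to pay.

-23660

Without the control the market clears where 332 - p = 8p - 181, i.e. p* = 57 and q* = 275.
Because the ceiling (29) lies below the market-clearing price, it is binding.
At p = 29: qd = 332 - 29 = 303 and qs = 8·29 - 181 = 51.
Consumer surplus without the control is ½ · (332 - 57) · 275 = 37812.5.
With the ceiling, 51 units are sold at 29 (assume they go to the highest-value buyers). The demand price at q = 51 is 281, so CS = ½ · [(332 - 29) + (281 - 29)] · 51 = 14152.5.
Change in consumer surplus = 14152.5 - 37812.5 = -23660.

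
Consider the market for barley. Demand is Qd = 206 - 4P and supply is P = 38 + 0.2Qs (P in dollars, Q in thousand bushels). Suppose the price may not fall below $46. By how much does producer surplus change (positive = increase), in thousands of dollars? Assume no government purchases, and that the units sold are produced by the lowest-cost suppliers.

Rearranging supply gives Qs = 5P - 190. In a free market, 206 - 4P = 5P - 190 gives the equilibrium P* = 44, Q* = 30.
The floor of 46 is above the equilibrium price 44, so it binds.
At P = 46: Qd = 206 - 4·46 = 22 and Qs = 5·46 - 190 = 40.
Producer surplus without the control is ½ · (44 - 38) · 30 = 90.
With the floor, 22 units are sold at 46. The supply price at Q = 22 is 42.4, so PS = ½ · [(46 - 38) + (46 - 42.4)] · 22 = 127.6.
Change in producer surplus = 127.6 - 90 = 37.6.

37.6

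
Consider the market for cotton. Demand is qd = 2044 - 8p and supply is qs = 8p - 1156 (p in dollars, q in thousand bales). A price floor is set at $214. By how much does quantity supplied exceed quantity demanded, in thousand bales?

In a free market, 2044 - 8p = 8p - 1156 gives the equilibrium p* = 200, q* = 444.
Because the floor (214) lies above the market-clearing price, it is binding.
At p = 214: qd = 2044 - 8·214 = 332 and qs = 8·214 - 1156 = 556.
Surplus = qs - qd = 556 - 332 = 224.

224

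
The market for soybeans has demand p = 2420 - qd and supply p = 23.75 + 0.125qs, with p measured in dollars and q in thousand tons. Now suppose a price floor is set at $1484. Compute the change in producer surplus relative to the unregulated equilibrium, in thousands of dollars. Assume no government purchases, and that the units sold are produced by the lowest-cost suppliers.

1028481.75

Rearranging demand gives qd = 2420 - p; rearranging supply gives qs = 8p - 190. Setting quantity demanded equal to quantity supplied, 2420 - p = 8p - 190, gives p* = 290 and q* = 2130.
Since 1484 > 290, the floor is binding.
At p = 1484: qd = 2420 - 1484 = 936 and qs = 8·1484 - 190 = 11682.
Producer surplus without the control is ½ · (290 - 23.75) · 2130 = 283556.25.
With the floor, 936 units are sold at 1484. The supply price at q = 936 is 140.75, so PS = ½ · [(1484 - 23.75) + (1484 - 140.75)] · 936 = 1312038.
Change in producer surplus = 1312038 - 283556.25 = 1028481.75.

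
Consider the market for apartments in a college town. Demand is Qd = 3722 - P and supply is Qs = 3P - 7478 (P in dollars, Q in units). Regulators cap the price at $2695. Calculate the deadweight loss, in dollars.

Equilibrium: 3722 - P = 3P - 7478, so 11200 = 4P and P* = 2800, Q* = 922.
Because the ceiling (2695) lies below the market-clearing price, it is binding.
At P = 2695: Qd = 3722 - 2695 = 1027 and Qs = 3·2695 - 7478 = 607.
Quantity traded falls to 607. At Q = 607 the demand price is 3722 - 607 = 3115 and the supply price is (7478 + 607)/3 = 2695.
Deadweight loss = ½ · (3115 - 2695) · (922 - 607) = ½ · 420 · 315 = 66150.

66150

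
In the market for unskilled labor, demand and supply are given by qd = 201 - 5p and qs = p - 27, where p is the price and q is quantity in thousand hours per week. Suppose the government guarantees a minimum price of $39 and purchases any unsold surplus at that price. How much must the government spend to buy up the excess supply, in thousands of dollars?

Setting quantity demanded equal to quantity supplied, 201 - 5p = p - 27, gives p* = 38 and q* = 11.
Because the floor (39) lies above the market-clearing price, it is binding.
At p = 39: qd = 201 - 5·39 = 6 and qs = 39 - 27 = 12.
Surplus = qs - qd = 6.
Government expenditure = surplus × support price = 6 × 39 = 234.

234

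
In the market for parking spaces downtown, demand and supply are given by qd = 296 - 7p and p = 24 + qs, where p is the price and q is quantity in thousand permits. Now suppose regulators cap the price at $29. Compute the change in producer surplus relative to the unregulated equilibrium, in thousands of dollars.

-115.5

Rearranging supply gives qs = p - 24. Equilibrium: 296 - 7p = p - 24, so 320 = 8p and p* = 40, q* = 16.
The ceiling of 29 is below the equilibrium price 40, so it binds.
At p = 29: qd = 296 - 7·29 = 93 and qs = 29 - 24 = 5.
Producer surplus without the control is ½ · (40 - 24) · 16 = 128.
With the ceiling, producers sell 5 units at 29, so PS = ½ · (29 - 24) · 5 = 12.5.
Change in producer surplus = 12.5 - 128 = -115.5.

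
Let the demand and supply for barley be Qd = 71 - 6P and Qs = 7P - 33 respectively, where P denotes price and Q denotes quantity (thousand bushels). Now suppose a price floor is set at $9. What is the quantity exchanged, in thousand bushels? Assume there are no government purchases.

17

Setting quantity demanded equal to quantity supplied, 71 - 6P = 7P - 33, gives P* = 8 and Q* = 23.
The floor of 9 is above the equilibrium price 8, so it binds.
At P = 9: Qd = 71 - 6·9 = 17 and Qs = 7·9 - 33 = 30.
The quantity actually transacted is the short side, demand: 17.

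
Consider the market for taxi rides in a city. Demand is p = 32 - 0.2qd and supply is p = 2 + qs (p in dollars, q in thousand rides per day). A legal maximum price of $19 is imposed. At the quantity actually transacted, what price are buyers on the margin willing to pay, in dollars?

Rearranging demand gives qd = 160 - 5p; rearranging supply gives qs = p - 2. Equilibrium: 160 - 5p = p - 2, so 162 = 6p and p* = 27, q* = 25.
The ceiling of 19 is below the equilibrium price 27, so it binds.
At p = 19: qd = 160 - 5·19 = 65 and qs = 19 - 2 = 17.
Only 17 units reach the market. On the demand curve, the marginal buyer's willingness to pay at q = 17 is (160 - 17)/5 = 28.6.

28.6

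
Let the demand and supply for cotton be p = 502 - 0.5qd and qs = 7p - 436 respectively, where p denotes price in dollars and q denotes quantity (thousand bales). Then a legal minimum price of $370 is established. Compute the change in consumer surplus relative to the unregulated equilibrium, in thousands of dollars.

Rearranging demand gives qd = 1004 - 2p. Without the control the market clears where 1004 - 2p = 7p - 436, i.e. p* = 160 and q* = 684.
Because the floor (370) lies above the market-clearing price, it is binding.
At p = 370: qd = 1004 - 2·370 = 264 and qs = 7·370 - 436 = 2154.
Consumer surplus without the control is ½ · (502 - 160) · 684 = 116964.
With the floor, consumers buy 264 units at 370, so CS = ½ · (502 - 370) · 264 = 17424.
Change in consumer surplus = 17424 - 116964 = -99540.

-99540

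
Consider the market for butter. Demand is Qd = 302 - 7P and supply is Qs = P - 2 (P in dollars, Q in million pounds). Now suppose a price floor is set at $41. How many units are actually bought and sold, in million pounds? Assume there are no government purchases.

Setting quantity demanded equal to quantity supplied, 302 - 7P = P - 2, gives P* = 38 and Q* = 36.
Since 41 > 38, the floor is binding.
At P = 41: Qd = 302 - 7·41 = 15 and Qs = 41 - 2 = 39.
The quantity actually transacted is the short side, demand: 15.

15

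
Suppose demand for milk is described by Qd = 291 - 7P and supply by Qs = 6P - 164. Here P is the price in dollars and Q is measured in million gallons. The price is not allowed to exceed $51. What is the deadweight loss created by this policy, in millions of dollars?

Without the control the market clears where 291 - 7P = 6P - 164, i.e. P* = 35 and Q* = 46.
The ceiling of 51 is above the equilibrium price 35, so it is not binding; the market clears at P* = 35, Q* = 46.
Since the control does not bind, no trades are prevented and deadweight loss is zero.

0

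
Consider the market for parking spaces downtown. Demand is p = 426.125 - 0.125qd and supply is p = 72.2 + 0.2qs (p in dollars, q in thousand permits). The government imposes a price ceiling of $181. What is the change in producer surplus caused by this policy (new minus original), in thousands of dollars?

-88998.5

Rearranging demand gives qd = 3409 - 8p; rearranging supply gives qs = 5p - 361. Equilibrium: 3409 - 8p = 5p - 361, so 3770 = 13p and p* = 290, q* = 1089.
Since 181 < 290, the ceiling is binding.
At p = 181: qd = 3409 - 8·181 = 1961 and qs = 5·181 - 361 = 544.
Producer surplus without the control is ½ · (290 - 72.2) · 1089 = 118592.1.
With the ceiling, producers sell 544 units at 181, so PS = ½ · (181 - 72.2) · 544 = 29593.6.
Change in producer surplus = 29593.6 - 118592.1 = -88998.5.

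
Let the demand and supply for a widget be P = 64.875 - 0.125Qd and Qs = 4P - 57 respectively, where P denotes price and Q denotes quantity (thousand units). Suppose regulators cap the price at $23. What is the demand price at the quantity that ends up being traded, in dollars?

60.5

Rearranging demand gives Qd = 519 - 8P. Without the control the market clears where 519 - 8P = 4P - 57, i.e. P* = 48 and Q* = 135.
The ceiling of 23 is below the equilibrium price 48, so it binds.
At P = 23: Qd = 519 - 8·23 = 335 and Qs = 4·23 - 57 = 35.
Only 35 units reach the market. On the demand curve, the marginal buyer's willingness to pay at Q = 35 is (519 - 35)/8 = 60.5.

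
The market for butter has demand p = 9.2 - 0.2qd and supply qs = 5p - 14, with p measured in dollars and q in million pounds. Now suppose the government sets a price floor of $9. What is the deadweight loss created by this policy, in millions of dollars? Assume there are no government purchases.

Rearranging demand gives qd = 46 - 5p. Setting quantity demanded equal to quantity supplied, 46 - 5p = 5p - 14, gives p* = 6 and q* = 16.
Because the floor (9) lies above the market-clearing price, it is binding.
At p = 9: qd = 46 - 5·9 = 1 and qs = 5·9 - 14 = 31.
Quantity traded falls to 1. At q = 1 the demand price is (46 - 1)/5 = 9 and the supply price is (14 + 1)/5 = 3.
Deadweight loss = ½ · (9 - 3) · (16 - 1) = ½ · 6 · 15 = 45.

45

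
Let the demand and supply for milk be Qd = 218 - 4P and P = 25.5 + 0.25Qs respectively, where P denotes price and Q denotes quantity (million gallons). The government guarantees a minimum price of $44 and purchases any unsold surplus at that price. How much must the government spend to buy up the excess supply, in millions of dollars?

Rearranging supply gives Qs = 4P - 102. In a free market, 218 - 4P = 4P - 102 gives the equilibrium P* = 40, Q* = 58.
Since 44 > 40, the floor is binding.
At P = 44: Qd = 218 - 4·44 = 42 and Qs = 4·44 - 102 = 74.
Surplus = Qs - Qd = 32.
Government expenditure = surplus × support price = 32 × 44 = 1408.

1408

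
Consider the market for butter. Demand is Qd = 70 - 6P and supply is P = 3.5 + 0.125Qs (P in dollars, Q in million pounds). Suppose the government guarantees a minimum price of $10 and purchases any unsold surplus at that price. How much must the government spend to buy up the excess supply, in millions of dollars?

Rearranging supply gives Qs = 8P - 28. Equilibrium: 70 - 6P = 8P - 28, so 98 = 14P and P* = 7, Q* = 28.
Because the floor (10) lies above the market-clearing price, it is binding.
At P = 10: Qd = 70 - 6·10 = 10 and Qs = 8·10 - 28 = 52.
Surplus = Qs - Qd = 42.
Government expenditure = surplus × support price = 42 × 10 = 420.

420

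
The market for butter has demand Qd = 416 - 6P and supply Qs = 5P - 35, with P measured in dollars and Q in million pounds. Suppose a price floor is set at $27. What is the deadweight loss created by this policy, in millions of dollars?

Without the control the market clears where 416 - 6P = 5P - 35, i.e. P* = 41 and Q* = 170.
The floor of 27 is below the equilibrium price 41, so it is not binding; the market clears at P* = 41, Q* = 170.
Since the control does not bind, no trades are prevented and deadweight loss is zero.

0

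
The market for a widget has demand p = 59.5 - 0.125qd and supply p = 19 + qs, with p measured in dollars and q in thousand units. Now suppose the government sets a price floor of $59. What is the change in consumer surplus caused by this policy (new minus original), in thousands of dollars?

Rearranging demand gives qd = 476 - 8p; rearranging supply gives qs = p - 19. Equilibrium: 476 - 8p = p - 19, so 495 = 9p and p* = 55, q* = 36.
Because the floor (59) lies above the market-clearing price, it is binding.
At p = 59: qd = 476 - 8·59 = 4 and qs = 59 - 19 = 40.
Consumer surplus without the control is ½ · (59.5 - 55) · 36 = 81.
With the floor, consumers buy 4 units at 59, so CS = ½ · (59.5 - 59) · 4 = 1.
Change in consumer surplus = 1 - 81 = -80.

-80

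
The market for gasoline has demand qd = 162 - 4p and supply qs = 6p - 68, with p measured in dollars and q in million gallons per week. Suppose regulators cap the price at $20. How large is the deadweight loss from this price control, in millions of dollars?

67.5

Setting quantity demanded equal to quantity supplied, 162 - 4p = 6p - 68, gives p* = 23 and q* = 70.
The ceiling of 20 is below the equilibrium price 23, so it binds.
At p = 20: qd = 162 - 4·20 = 82 and qs = 6·20 - 68 = 52.
Quantity traded falls to 52. At q = 52 the demand price is (162 - 52)/4 = 27.5 and the supply price is (68 + 52)/6 = 20.
Deadweight loss = ½ · (27.5 - 20) · (70 - 52) = ½ · 7.5 · 18 = 67.5.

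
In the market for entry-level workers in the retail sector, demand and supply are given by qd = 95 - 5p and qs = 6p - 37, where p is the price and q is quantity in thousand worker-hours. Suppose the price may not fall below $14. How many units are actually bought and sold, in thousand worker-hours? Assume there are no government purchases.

Setting quantity demanded equal to quantity supplied, 95 - 5p = 6p - 37, gives p* = 12 and q* = 35.
Since 14 > 12, the floor is binding.
At p = 14: qd = 95 - 5·14 = 25 and qs = 6·14 - 37 = 47.
The quantity actually transacted is the short side, demand: 25.

25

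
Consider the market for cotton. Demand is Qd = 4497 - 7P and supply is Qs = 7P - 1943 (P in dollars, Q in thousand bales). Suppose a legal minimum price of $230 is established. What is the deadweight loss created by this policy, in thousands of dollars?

0

Setting quantity demanded equal to quantity supplied, 4497 - 7P = 7P - 1943, gives P* = 460 and Q* = 1277.
The floor of 230 is below the equilibrium price 460, so it is not binding; the market clears at P* = 460, Q* = 1277.
Since the control does not bind, no trades are prevented and deadweight loss is zero.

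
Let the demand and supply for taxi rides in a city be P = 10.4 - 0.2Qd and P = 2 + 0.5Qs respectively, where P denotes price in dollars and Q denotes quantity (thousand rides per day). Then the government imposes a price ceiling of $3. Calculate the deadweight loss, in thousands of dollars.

35

Rearranging demand gives Qd = 52 - 5P; rearranging supply gives Qs = 2P - 4. Setting quantity demanded equal to quantity supplied, 52 - 5P = 2P - 4, gives P* = 8 and Q* = 12.
The ceiling of 3 is below the equilibrium price 8, so it binds.
At P = 3: Qd = 52 - 5·3 = 37 and Qs = 2·3 - 4 = 2.
Quantity traded falls to 2. At Q = 2 the demand price is (52 - 2)/5 = 10 and the supply price is (4 + 2)/2 = 3.
Deadweight loss = ½ · (10 - 3) · (12 - 2) = ½ · 7 · 10 = 35.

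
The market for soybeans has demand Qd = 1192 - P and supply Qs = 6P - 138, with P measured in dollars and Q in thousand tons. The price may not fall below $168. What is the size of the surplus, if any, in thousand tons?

0

Setting quantity demanded equal to quantity supplied, 1192 - P = 6P - 138, gives P* = 190 and Q* = 1002.
Since 168 is below P* = 190, the floor does not bind and the free-market outcome prevails.
Since the control does not bind, there is no surplus.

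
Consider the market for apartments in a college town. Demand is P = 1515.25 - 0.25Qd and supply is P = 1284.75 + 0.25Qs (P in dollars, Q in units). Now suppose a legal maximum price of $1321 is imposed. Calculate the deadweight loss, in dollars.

Rearranging demand gives Qd = 6061 - 4P; rearranging supply gives Qs = 4P - 5139. Without the control the market clears where 6061 - 4P = 4P - 5139, i.e. P* = 1400 and Q* = 461.
The ceiling of 1321 is below the equilibrium price 1400, so it binds.
At P = 1321: Qd = 6061 - 4·1321 = 777 and Qs = 4·1321 - 5139 = 145.
Quantity traded falls to 145. At Q = 145 the demand price is (6061 - 145)/4 = 1479 and the supply price is (5139 + 145)/4 = 1321.
Deadweight loss = ½ · (1479 - 1321) · (461 - 145) = ½ · 158 · 316 = 24964.

24964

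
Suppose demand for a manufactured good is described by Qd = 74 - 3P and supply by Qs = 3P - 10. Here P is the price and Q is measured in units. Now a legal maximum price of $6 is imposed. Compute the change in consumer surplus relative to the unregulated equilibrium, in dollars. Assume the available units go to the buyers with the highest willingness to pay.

-32

Setting quantity demanded equal to quantity supplied, 74 - 3P = 3P - 10, gives P* = 14 and Q* = 32.
The ceiling of 6 is below the equilibrium price 14, so it binds.
At P = 6: Qd = 74 - 3·6 = 56 and Qs = 3·6 - 10 = 8.
Consumer surplus without the control is ½ · (74/3 - 14) · 32 = 512/3.
With the ceiling, 8 units are sold at 6 (assume they go to the highest-value buyers). The demand price at Q = 8 is 22, so CS = ½ · [(74/3 - 6) + (22 - 6)] · 8 = 416/3.
Change in consumer surplus = 416/3 - 512/3 = -32.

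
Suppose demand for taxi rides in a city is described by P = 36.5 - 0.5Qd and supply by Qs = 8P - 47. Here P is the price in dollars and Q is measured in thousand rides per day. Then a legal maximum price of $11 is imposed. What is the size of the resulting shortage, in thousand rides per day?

Rearranging demand gives Qd = 73 - 2P. Without the control the market clears where 73 - 2P = 8P - 47, i.e. P* = 12 and Q* = 49.
Since 11 < 12, the ceiling is binding.
At P = 11: Qd = 73 - 2·11 = 51 and Qs = 8·11 - 47 = 41.
Shortage = Qd - Qs = 51 - 41 = 10.

10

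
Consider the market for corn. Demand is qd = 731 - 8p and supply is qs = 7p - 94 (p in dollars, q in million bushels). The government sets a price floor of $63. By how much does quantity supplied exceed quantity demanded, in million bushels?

Without the control the market clears where 731 - 8p = 7p - 94, i.e. p* = 55 and q* = 291.
Since 63 > 55, the floor is binding.
At p = 63: qd = 731 - 8·63 = 227 and qs = 7·63 - 94 = 347.
Surplus = qs - qd = 347 - 227 = 120.

120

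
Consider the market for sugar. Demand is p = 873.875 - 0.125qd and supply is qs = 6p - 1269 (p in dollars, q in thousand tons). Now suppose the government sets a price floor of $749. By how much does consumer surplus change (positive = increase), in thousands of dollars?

-259965

Rearranging demand gives qd = 6991 - 8p. Equilibrium: 6991 - 8p = 6p - 1269, so 8260 = 14p and p* = 590, q* = 2271.
Since 749 > 590, the floor is binding.
At p = 749: qd = 6991 - 8·749 = 999 and qs = 6·749 - 1269 = 3225.
Consumer surplus without the control is ½ · (873.875 - 590) · 2271 = 322340.0625.
With the floor, consumers buy 999 units at 749, so CS = ½ · (873.875 - 749) · 999 = 62375.0625.
Change in consumer surplus = 62375.0625 - 322340.0625 = -259965.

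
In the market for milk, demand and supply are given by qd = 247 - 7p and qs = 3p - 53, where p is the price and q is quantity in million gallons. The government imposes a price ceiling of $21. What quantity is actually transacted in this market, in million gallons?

10

Setting quantity demanded equal to quantity supplied, 247 - 7p = 3p - 53, gives p* = 30 and q* = 37.
Since 21 < 30, the ceiling is binding.
At p = 21: qd = 247 - 7·21 = 100 and qs = 3·21 - 53 = 10.
The quantity actually transacted is the short side, supply: 10.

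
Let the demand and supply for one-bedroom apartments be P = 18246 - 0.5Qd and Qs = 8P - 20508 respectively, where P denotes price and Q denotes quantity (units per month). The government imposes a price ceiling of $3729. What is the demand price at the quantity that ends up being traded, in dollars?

13584

Rearranging demand gives Qd = 36492 - 2P. Setting quantity demanded equal to quantity supplied, 36492 - 2P = 8P - 20508, gives P* = 5700 and Q* = 25092.
Because the ceiling (3729) lies below the market-clearing price, it is binding.
At P = 3729: Qd = 36492 - 2·3729 = 29034 and Qs = 8·3729 - 20508 = 9324.
Only 9324 units reach the market. On the demand curve, the marginal buyer's willingness to pay at Q = 9324 is (36492 - 9324)/2 = 13584.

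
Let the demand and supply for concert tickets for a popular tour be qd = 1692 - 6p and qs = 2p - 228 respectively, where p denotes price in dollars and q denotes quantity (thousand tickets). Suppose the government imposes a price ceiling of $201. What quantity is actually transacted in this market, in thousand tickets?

174

Equilibrium: 1692 - 6p = 2p - 228, so 1920 = 8p and p* = 240, q* = 252.
Since 201 < 240, the ceiling is binding.
At p = 201: qd = 1692 - 6·201 = 486 and qs = 2·201 - 228 = 174.
The quantity actually transacted is the short side, supply: 174.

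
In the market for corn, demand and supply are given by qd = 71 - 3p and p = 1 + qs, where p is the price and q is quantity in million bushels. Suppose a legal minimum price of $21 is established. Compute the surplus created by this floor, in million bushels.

12

Rearranging supply gives qs = p - 1. In a free market, 71 - 3p = p - 1 gives the equilibrium p* = 18, q* = 17.
Because the floor (21) lies above the market-clearing price, it is binding.
At p = 21: qd = 71 - 3·21 = 8 and qs = 21 - 1 = 20.
Surplus = qs - qd = 20 - 8 = 12.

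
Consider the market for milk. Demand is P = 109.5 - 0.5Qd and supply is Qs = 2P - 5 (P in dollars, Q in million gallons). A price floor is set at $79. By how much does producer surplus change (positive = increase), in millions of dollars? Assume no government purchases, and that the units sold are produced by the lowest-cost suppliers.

874

Rearranging demand gives Qd = 219 - 2P. Equilibrium: 219 - 2P = 2P - 5, so 224 = 4P and P* = 56, Q* = 107.
Since 79 > 56, the floor is binding.
At P = 79: Qd = 219 - 2·79 = 61 and Qs = 2·79 - 5 = 153.
Producer surplus without the control is ½ · (56 - 2.5) · 107 = 2862.25.
With the floor, 61 units are sold at 79. The supply price at Q = 61 is 33, so PS = ½ · [(79 - 2.5) + (79 - 33)] · 61 = 3736.25.
Change in producer surplus = 3736.25 - 2862.25 = 874.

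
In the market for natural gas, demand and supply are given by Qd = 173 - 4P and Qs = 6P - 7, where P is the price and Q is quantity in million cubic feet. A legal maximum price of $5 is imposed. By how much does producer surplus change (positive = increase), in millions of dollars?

Setting quantity demanded equal to quantity supplied, 173 - 4P = 6P - 7, gives P* = 18 and Q* = 101.
Because the ceiling (5) lies below the market-clearing price, it is binding.
At P = 5: Qd = 173 - 4·5 = 153 and Qs = 6·5 - 7 = 23.
Producer surplus without the control is ½ · (18 - 7/6) · 101 = 10201/12.
With the ceiling, producers sell 23 units at 5, so PS = ½ · (5 - 7/6) · 23 = 529/12.
Change in producer surplus = 529/12 - 10201/12 = -806.

-806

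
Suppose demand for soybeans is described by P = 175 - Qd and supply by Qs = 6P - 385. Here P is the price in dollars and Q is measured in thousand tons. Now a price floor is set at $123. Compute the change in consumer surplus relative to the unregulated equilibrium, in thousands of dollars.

Rearranging demand gives Qd = 175 - P. Equilibrium: 175 - P = 6P - 385, so 560 = 7P and P* = 80, Q* = 95.
Because the floor (123) lies above the market-clearing price, it is binding.
At P = 123: Qd = 175 - 123 = 52 and Qs = 6·123 - 385 = 353.
Consumer surplus without the control is ½ · (175 - 80) · 95 = 4512.5.
With the floor, consumers buy 52 units at 123, so CS = ½ · (175 - 123) · 52 = 1352.
Change in consumer surplus = 1352 - 4512.5 = -3160.5.

-3160.5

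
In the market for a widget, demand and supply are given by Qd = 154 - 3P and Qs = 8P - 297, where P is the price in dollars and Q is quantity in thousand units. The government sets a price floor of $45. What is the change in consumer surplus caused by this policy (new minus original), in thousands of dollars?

Setting quantity demanded equal to quantity supplied, 154 - 3P = 8P - 297, gives P* = 41 and Q* = 31.
Since 45 > 41, the floor is binding.
At P = 45: Qd = 154 - 3·45 = 19 and Qs = 8·45 - 297 = 63.
Consumer surplus without the control is ½ · (154/3 - 41) · 31 = 961/6.
With the floor, consumers buy 19 units at 45, so CS = ½ · (154/3 - 45) · 19 = 361/6.
Change in consumer surplus = 361/6 - 961/6 = -100.

-100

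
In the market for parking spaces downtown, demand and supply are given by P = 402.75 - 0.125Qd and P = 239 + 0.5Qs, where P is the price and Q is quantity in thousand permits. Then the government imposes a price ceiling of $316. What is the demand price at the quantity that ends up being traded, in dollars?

383.5

Rearranging demand gives Qd = 3222 - 8P; rearranging supply gives Qs = 2P - 478. In a free market, 3222 - 8P = 2P - 478 gives the equilibrium P* = 370, Q* = 262.
The ceiling of 316 is below the equilibrium price 370, so it binds.
At P = 316: Qd = 3222 - 8·316 = 694 and Qs = 2·316 - 478 = 154.
Only 154 units reach the market. On the demand curve, the marginal buyer's willingness to pay at Q = 154 is (3222 - 154)/8 = 383.5.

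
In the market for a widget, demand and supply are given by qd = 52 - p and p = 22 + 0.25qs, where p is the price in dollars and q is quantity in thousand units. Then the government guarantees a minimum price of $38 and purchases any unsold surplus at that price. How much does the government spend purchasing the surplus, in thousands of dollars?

Rearranging supply gives qs = 4p - 88. Without the control the market clears where 52 - p = 4p - 88, i.e. p* = 28 and q* = 24.
The floor of 38 is above the equilibrium price 28, so it binds.
At p = 38: qd = 52 - 38 = 14 and qs = 4·38 - 88 = 64.
Surplus = qs - qd = 50.
Government expenditure = surplus × support price = 50 × 38 = 1900.

1900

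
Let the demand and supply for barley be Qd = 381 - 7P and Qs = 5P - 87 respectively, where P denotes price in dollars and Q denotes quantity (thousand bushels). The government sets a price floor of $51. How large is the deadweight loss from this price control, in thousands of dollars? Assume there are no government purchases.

1209.6

Without the control the market clears where 381 - 7P = 5P - 87, i.e. P* = 39 and Q* = 108.
The floor of 51 is above the equilibrium price 39, so it binds.
At P = 51: Qd = 381 - 7·51 = 24 and Qs = 5·51 - 87 = 168.
Quantity traded falls to 24. At Q = 24 the demand price is (381 - 24)/7 = 51 and the supply price is (87 + 24)/5 = 22.2.
Deadweight loss = ½ · (51 - 22.2) · (108 - 24) = ½ · 28.8 · 84 = 1209.6.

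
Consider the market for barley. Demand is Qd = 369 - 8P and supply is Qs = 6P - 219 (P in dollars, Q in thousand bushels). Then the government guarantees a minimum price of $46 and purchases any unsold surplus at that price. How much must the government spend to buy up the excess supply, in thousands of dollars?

2576

Without the control the market clears where 369 - 8P = 6P - 219, i.e. P* = 42 and Q* = 33.
Since 46 > 42, the floor is binding.
At P = 46: Qd = 369 - 8·46 = 1 and Qs = 6·46 - 219 = 57.
Surplus = Qs - Qd = 56.
Government expenditure = surplus × support price = 56 × 46 = 2576.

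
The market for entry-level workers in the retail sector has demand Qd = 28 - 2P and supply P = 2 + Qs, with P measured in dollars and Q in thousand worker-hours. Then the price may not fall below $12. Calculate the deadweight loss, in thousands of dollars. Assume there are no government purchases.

Rearranging supply gives Qs = P - 2. Without the control the market clears where 28 - 2P = P - 2, i.e. P* = 10 and Q* = 8.
Since 12 > 10, the floor is binding.
At P = 12: Qd = 28 - 2·12 = 4 and Qs = 12 - 2 = 10.
Quantity traded falls to 4. At Q = 4 the demand price is (28 - 4)/2 = 12 and the supply price is 2 + 4 = 6.
Deadweight loss = ½ · (12 - 6) · (8 - 4) = ½ · 6 · 4 = 12.

12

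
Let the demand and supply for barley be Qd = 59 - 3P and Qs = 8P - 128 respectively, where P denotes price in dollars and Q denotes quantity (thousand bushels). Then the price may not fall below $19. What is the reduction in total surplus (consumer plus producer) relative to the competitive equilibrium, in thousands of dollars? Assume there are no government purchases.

In a free market, 59 - 3P = 8P - 128 gives the equilibrium P* = 17, Q* = 8.
Since 19 > 17, the floor is binding.
At P = 19: Qd = 59 - 3·19 = 2 and Qs = 8·19 - 128 = 24.
Quantity traded falls to 2. At Q = 2 the demand price is (59 - 2)/3 = 19 and the supply price is (128 + 2)/8 = 16.25.
Deadweight loss = ½ · (19 - 16.25) · (8 - 2) = ½ · 2.75 · 6 = 8.25.

8.25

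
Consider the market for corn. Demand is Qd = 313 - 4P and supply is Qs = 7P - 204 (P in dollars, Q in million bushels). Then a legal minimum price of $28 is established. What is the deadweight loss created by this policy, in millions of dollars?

Equilibrium: 313 - 4P = 7P - 204, so 517 = 11P and P* = 47, Q* = 125.
Since 28 is below P* = 47, the floor does not bind and the free-market outcome prevails.
Since the control does not bind, no trades are prevented and deadweight loss is zero.

0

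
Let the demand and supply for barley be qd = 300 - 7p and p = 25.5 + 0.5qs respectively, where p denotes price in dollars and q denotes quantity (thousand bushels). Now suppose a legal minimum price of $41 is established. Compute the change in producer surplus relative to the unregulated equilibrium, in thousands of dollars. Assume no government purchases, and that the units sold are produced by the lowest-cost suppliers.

-23

Rearranging supply gives qs = 2p - 51. Setting quantity demanded equal to quantity supplied, 300 - 7p = 2p - 51, gives p* = 39 and q* = 27.
The floor of 41 is above the equilibrium price 39, so it binds.
At p = 41: qd = 300 - 7·41 = 13 and qs = 2·41 - 51 = 31.
Producer surplus without the control is ½ · (39 - 25.5) · 27 = 182.25.
With the floor, 13 units are sold at 41. The supply price at q = 13 is 32, so PS = ½ · [(41 - 25.5) + (41 - 32)] · 13 = 159.25.
Change in producer surplus = 159.25 - 182.25 = -23.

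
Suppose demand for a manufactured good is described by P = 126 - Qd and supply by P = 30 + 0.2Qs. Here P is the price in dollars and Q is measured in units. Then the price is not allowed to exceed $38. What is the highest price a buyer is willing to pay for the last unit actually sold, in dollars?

86

Rearranging demand gives Qd = 126 - P; rearranging supply gives Qs = 5P - 150. Without the control the market clears where 126 - P = 5P - 150, i.e. P* = 46 and Q* = 80.
The ceiling of 38 is below the equilibrium price 46, so it binds.
At P = 38: Qd = 126 - 38 = 88 and Qs = 5·38 - 150 = 40.
Only 40 units reach the market. On the demand curve, the marginal buyer's willingness to pay at Q = 40 is (126 - 40) = 86.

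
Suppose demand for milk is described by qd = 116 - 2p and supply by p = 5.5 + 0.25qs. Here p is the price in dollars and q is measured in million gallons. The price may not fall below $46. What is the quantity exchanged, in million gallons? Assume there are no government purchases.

24

Rearranging supply gives qs = 4p - 22. In a free market, 116 - 2p = 4p - 22 gives the equilibrium p* = 23, q* = 70.
Since 46 > 23, the floor is binding.
At p = 46: qd = 116 - 2·46 = 24 and qs = 4·46 - 22 = 162.
The quantity actually transacted is the short side, demand: 24.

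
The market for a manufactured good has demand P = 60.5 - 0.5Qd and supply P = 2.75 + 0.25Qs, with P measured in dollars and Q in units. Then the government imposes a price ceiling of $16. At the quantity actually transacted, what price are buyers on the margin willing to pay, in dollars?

Rearranging demand gives Qd = 121 - 2P; rearranging supply gives Qs = 4P - 11. Without the control the market clears where 121 - 2P = 4P - 11, i.e. P* = 22 and Q* = 77.
Since 16 < 22, the ceiling is binding.
At P = 16: Qd = 121 - 2·16 = 89 and Qs = 4·16 - 11 = 53.
Only 53 units reach the market. On the demand curve, the marginal buyer's willingness to pay at Q = 53 is (121 - 53)/2 = 34.

34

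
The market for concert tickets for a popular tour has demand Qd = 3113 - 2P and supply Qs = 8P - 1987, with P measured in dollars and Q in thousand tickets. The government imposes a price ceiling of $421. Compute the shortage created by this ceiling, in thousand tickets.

Equilibrium: 3113 - 2P = 8P - 1987, so 5100 = 10P and P* = 510, Q* = 2093.
The ceiling of 421 is below the equilibrium price 510, so it binds.
At P = 421: Qd = 3113 - 2·421 = 2271 and Qs = 8·421 - 1987 = 1381.
Shortage = Qd - Qs = 2271 - 1381 = 890.

890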